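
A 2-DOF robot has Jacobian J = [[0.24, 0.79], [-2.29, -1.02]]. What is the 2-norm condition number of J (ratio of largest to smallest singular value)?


JJ^T eigenvalues: trace(JJ^T) = 6.9662, det(JJ^T) = det(J)^2 = 2.44703449
s_max^2 = (6.9662 + sqrt(38.73980448))/2 = 6.59516541
s_min^2 = (6.9662 - sqrt(38.73980448))/2 = 0.37103459
kappa = s_max/s_min = sqrt(6.59516541/0.37103459) = 4.2160

4.2160


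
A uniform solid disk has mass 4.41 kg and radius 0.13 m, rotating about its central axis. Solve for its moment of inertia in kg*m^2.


I = (1/2)*m*R^2 = 0.5*4.41*0.13^2 = 0.0373

0.0373 kg*m^2


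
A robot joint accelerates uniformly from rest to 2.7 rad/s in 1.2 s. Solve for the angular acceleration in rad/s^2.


alpha = delta_omega / t = 2.7 / 1.2 = 2.2500

2.2500 rad/s^2


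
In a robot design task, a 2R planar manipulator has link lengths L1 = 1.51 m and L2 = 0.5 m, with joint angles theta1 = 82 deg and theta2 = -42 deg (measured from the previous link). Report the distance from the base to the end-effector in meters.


x = L1*cos(th1) + L2*cos(th1+th2) = 0.593174
y = L1*sin(th1) + L2*sin(th1+th2) = 1.816699
d = sqrt(x^2 + y^2) = sqrt(0.351855 + 3.300395) = 1.9111

1.9111 m


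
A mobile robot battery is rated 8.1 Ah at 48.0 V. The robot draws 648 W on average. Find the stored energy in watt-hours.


E = capacity * V = 8.1*48.0 = 388.8000

388.8000 Wh


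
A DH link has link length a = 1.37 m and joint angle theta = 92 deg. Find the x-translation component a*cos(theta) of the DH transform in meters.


a*cos(theta) = 1.37*cos(92 deg) = -0.0478

-0.0478 m


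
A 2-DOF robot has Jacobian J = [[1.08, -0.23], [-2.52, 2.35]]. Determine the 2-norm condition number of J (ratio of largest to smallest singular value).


JJ^T eigenvalues: trace(JJ^T) = 13.0922, det(JJ^T) = det(J)^2 = 3.83533056
s_max^2 = (13.0922 + sqrt(156.06437860))/2 = 12.79238647
s_min^2 = (13.0922 - sqrt(156.06437860))/2 = 0.29981353
kappa = s_max/s_min = sqrt(12.79238647/0.29981353) = 6.5321

6.5321


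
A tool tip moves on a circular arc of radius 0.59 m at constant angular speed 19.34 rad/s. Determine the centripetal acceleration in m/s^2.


a_c = omega^2 * r = 19.34^2 * 0.59 = 220.6810

220.6810 m/s^2


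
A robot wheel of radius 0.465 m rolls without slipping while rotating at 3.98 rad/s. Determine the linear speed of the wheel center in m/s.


v = omega * r = 3.98 * 0.465 = 1.8507

1.8507 m/s


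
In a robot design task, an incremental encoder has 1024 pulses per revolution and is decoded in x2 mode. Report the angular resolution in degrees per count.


resolution = 360 / (PPR * 2) = 360 / 2048 = 0.1758

0.1758 degrees


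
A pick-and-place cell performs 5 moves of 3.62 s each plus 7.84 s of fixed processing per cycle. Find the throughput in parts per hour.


T_cycle = 5*3.62 + 7.84 = 25.9400 s
rate = 3600/T = 138.7818

138.7818 parts/hour


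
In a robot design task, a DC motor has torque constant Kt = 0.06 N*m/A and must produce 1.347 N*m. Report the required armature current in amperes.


I = tau / Kt = 1.347/0.06 = 22.4500

22.4500 A


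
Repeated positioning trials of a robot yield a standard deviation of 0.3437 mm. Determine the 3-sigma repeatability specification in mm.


repeatability = 3*sigma = 3*0.3437 = 1.0311

1.0311 mm


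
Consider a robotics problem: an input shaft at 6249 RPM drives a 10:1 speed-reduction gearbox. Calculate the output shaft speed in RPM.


omega_out = omega_in / N = 6249 / 10 = 624.9000

624.9000 RPM


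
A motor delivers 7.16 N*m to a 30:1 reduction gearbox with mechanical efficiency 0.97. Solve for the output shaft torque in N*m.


tau_out = tau_in * N * eta = 7.16 * 30 * 0.97 = 208.3560

208.3560 N*m


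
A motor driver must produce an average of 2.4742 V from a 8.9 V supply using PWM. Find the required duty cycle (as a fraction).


D = V_avg/V_supply = 2.4742/8.9 = 0.2780

0.2780


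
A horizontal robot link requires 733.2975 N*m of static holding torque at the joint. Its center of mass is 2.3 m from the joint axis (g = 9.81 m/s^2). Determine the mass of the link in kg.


m = tau / (g*L) = 733.2975 / (9.81 * 2.3) = 32.5000

32.5000 kg


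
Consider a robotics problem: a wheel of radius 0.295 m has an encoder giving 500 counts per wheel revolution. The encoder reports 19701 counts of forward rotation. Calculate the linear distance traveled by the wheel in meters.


revs = 19701/500 = 39.402000
d = revs * 2*pi*r = 39.402000 * 2*pi*0.295 = 73.0332

73.0332 m


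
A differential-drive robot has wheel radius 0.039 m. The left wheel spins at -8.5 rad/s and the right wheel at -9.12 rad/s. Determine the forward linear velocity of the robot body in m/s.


v = r*(wR + wL)/2 = 0.039*(-9.12 + -8.5)/2 = -0.3436

-0.3436 m/s


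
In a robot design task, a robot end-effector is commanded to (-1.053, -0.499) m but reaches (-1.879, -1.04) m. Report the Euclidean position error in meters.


dx = -1.879 - (-1.053) = -0.8260, dy = -1.04 - (-0.499) = -0.5410
err = sqrt(0.682276 + 0.292681) = 0.9874

0.9874 m


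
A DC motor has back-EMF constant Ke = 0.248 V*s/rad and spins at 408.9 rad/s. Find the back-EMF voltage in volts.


V_emf = Ke * omega = 0.248*408.9 = 101.4072

101.4072 V


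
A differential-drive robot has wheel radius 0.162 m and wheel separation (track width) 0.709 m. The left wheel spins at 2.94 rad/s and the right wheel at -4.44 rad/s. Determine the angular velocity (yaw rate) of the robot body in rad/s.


omega = r*(wR - wL)/L = 0.162*(-4.44 - (2.94))/0.709 = -1.6863

-1.6863 rad/s


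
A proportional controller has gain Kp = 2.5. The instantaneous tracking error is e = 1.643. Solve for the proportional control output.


u_P = Kp * e = 2.5 * 1.643 = 4.1075

4.1075


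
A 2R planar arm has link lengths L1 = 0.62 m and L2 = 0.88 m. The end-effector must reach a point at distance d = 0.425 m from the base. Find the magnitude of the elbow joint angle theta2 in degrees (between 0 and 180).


cos(th2) = (d^2 - L1^2 - L2^2)/(2*L1*L2) = (0.425^2 - 0.62^2 - 0.88^2)/(2*0.62*0.88) = -0.89642137
th2 = acos(-0.89642137) = 153.6916 deg

153.6916 degrees


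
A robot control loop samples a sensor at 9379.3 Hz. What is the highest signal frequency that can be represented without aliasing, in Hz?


f_max = f_s/2 = 9379.3/2 = 4689.6500

4689.6500 Hz


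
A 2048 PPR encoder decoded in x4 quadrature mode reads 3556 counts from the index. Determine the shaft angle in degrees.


angle = counts * 360 / (PPR*4) = 3556 * 360 / 8192 = 156.2695

156.2695 degrees


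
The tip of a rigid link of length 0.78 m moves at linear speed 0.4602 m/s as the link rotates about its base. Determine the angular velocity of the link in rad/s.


omega = v / L = 0.4602 / 0.78 = 0.5900

0.5900 rad/s


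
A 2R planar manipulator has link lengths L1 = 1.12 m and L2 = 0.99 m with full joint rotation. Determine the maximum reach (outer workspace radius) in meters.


r_max = L1 + L2 = 1.12 + 0.99 = 2.1100

2.1100 m


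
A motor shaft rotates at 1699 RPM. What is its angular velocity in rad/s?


omega = 1699 * 2*pi/60 = 177.9189

177.9189 rad/s


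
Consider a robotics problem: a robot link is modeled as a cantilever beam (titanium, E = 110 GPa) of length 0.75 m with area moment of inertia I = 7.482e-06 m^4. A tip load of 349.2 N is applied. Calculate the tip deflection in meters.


delta = F*L^3/(3*E*I) = 349.2*0.75^3/(3*1.100e+11*7.482e-06)
      = 147.31875/2469060 = 5.9666e-05

5.9666e-05 m


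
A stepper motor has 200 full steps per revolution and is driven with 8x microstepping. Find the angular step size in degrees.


step = 360/(200*8) = 360/1600 = 0.2250

0.2250 degrees


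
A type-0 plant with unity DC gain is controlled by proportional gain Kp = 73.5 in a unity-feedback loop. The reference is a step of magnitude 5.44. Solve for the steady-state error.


e_ss = R/(1 + Kp) = 5.44/(1 + 73.5) = 5.44/74.5000 = 0.0730

0.0730


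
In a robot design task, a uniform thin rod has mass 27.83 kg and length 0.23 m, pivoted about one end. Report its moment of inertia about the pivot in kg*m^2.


I = (1/3)*m*L^2 = (1/3)*27.83*0.23^2 = 0.4907

0.4907 kg*m^2


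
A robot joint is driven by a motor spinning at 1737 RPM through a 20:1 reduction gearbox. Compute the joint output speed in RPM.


omega_joint = omega_motor / N = 1737 / 20 = 86.8500

86.8500 RPM


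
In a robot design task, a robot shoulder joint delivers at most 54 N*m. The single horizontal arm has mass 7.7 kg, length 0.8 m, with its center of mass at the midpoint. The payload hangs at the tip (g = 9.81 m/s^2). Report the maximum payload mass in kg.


tau_arm = m_arm*g*(L/2) = 7.7*9.81*0.8/2 = 30.2148 N*m
tau_payload = tau_max - tau_arm = 54 - 30.2148 = 23.7852
m_payload = tau_payload / (g*L) = 23.7852 / (9.81*0.8) = 3.0307

3.0307 kg


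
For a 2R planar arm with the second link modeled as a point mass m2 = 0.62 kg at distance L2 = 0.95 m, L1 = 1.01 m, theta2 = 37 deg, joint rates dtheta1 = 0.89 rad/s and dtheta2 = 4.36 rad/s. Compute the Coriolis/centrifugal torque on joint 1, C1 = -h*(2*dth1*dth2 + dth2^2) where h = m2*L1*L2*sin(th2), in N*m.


h = m2*L1*L2*sin(th2) = 0.62*1.01*0.95*sin(37 deg) = 0.358014
C1 = -h*(2*0.89*4.36 + 4.36^2) = -0.358014*26.7704 = -9.5842

-9.5842 N*m


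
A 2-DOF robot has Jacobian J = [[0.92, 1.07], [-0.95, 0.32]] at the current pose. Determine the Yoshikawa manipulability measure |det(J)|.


det(J) = 0.92*0.32 - (1.07)*(-0.95) = 1.3109
|det(J)| = 1.3109

1.3109


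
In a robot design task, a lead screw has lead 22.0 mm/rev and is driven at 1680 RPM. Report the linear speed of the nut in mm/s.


v = lead * (RPM/60) = 22.0*1680/60 = 616.0000

616.0000 mm/s


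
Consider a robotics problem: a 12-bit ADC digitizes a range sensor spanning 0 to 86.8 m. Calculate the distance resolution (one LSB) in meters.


res = range / 2^n = 86.8/2^12 = 86.8/4096 = 0.0212

0.0212 m


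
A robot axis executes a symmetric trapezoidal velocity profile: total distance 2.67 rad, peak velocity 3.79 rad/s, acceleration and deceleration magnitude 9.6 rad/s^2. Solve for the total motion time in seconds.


t_acc = v/a = 3.79/9.6 = 0.394792 s
d_acc = v^2/(2a) = 0.748130 rad (each ramp)
d_cruise = 2.67 - 2*0.748130 = 1.173740 rad
t_cruise = 1.173740/3.79 = 0.309694 s
t_total = 2*0.394792 + 0.309694 = 1.0993

1.0993 s


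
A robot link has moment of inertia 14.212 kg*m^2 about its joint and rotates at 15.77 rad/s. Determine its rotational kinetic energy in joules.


KE = (1/2)*I*omega^2 = 0.5*14.212*15.77^2 = 1767.2117

1767.2117 J


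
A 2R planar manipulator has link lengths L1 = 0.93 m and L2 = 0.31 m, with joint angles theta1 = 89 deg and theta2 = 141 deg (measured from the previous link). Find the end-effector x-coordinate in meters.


x = L1*cos(th1) + L2*cos(th1+th2) = 0.93*cos(89 deg) + 0.31*cos(230 deg) = -0.1830

-0.1830 m


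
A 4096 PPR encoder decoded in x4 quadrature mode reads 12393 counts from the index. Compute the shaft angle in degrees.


angle = counts * 360 / (PPR*4) = 12393 * 360 / 16384 = 272.3071

272.3071 degrees


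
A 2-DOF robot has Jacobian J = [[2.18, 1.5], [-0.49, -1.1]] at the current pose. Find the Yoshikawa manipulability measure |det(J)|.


det(J) = 2.18*-1.1 - (1.5)*(-0.49) = -1.6630
|det(J)| = 1.6630

1.6630


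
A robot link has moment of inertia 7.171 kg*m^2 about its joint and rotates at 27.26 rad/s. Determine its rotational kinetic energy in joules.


KE = (1/2)*I*omega^2 = 0.5*7.171*27.26^2 = 2664.4123

2664.4123 J


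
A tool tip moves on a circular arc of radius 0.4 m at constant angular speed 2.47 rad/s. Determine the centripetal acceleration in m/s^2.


a_c = omega^2 * r = 2.47^2 * 0.4 = 2.4404

2.4404 m/s^2


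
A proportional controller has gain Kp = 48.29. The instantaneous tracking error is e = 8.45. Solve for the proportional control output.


u_P = Kp * e = 48.29 * 8.45 = 408.0505

408.0505


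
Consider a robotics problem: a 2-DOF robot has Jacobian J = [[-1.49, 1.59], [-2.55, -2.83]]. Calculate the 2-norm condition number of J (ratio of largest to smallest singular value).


JJ^T eigenvalues: trace(JJ^T) = 19.2596, det(JJ^T) = det(J)^2 = 68.41274944
s_max^2 = (19.2596 + sqrt(97.28119440))/2 = 14.56136148
s_min^2 = (19.2596 - sqrt(97.28119440))/2 = 4.69823852
kappa = s_max/s_min = sqrt(14.56136148/4.69823852) = 1.7605

1.7605


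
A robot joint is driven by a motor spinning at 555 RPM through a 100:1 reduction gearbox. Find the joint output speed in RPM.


omega_joint = omega_motor / N = 555 / 100 = 5.5500

5.5500 RPM


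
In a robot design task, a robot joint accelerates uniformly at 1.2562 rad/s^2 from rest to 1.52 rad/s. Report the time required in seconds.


t = delta_omega / alpha = 1.52 / 1.2562 = 1.2100

1.2100 s


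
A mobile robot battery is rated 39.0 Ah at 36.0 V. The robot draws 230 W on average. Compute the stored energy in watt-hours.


E = capacity * V = 39.0*36.0 = 1404.0000

1404.0000 Wh


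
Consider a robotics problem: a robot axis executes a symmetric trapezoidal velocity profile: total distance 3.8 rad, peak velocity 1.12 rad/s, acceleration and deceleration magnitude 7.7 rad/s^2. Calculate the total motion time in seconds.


t_acc = v/a = 1.12/7.7 = 0.145455 s
d_acc = v^2/(2a) = 0.081455 rad (each ramp)
d_cruise = 3.8 - 2*0.081455 = 3.637090 rad
t_cruise = 3.637090/1.12 = 3.247402 s
t_total = 2*0.145455 + 3.247402 = 3.5383

3.5383 s


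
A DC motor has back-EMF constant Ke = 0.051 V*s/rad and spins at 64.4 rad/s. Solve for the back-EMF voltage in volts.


V_emf = Ke * omega = 0.051*64.4 = 3.2844

3.2844 V


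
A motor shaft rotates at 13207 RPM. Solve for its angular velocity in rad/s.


omega = 13207 * 2*pi/60 = 1383.0338

1383.0338 rad/s


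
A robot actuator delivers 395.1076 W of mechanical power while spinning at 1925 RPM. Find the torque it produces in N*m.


omega = 1925 * 2*pi/60 = 201.585529 rad/s
tau = P / omega = 395.1076 / 201.585529 = 1.9600

1.9600 N*m


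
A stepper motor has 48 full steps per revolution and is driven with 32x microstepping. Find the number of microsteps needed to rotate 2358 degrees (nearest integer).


step_size = 360/(48*32) = 360/1536 = 0.234375 deg
n = 2358/(360/1536) = 2358*1536/360 = 10060.8000 -> 10061

10061 steps


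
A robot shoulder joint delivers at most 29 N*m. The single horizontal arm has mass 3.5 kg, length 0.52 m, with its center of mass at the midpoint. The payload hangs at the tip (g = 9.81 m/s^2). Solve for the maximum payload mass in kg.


tau_arm = m_arm*g*(L/2) = 3.5*9.81*0.52/2 = 8.9271 N*m
tau_payload = tau_max - tau_arm = 29 - 8.9271 = 20.0729
m_payload = tau_payload / (g*L) = 20.0729 / (9.81*0.52) = 3.9349

3.9349 kg


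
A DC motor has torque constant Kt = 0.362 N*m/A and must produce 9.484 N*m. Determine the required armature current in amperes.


I = tau / Kt = 9.484/0.362 = 26.1989

26.1989 A


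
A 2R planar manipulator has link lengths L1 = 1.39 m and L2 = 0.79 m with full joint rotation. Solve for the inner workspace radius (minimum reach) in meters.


r_min = |L1 - L2| = |1.39 - 0.79| = 0.6000

0.6000 m


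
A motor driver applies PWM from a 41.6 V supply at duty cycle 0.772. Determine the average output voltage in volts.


V_avg = V_supply * D = 41.6*0.772 = 32.1152

32.1152 V


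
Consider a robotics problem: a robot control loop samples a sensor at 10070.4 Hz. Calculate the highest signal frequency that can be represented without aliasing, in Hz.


f_max = f_s/2 = 10070.4/2 = 5035.2000

5035.2000 Hz


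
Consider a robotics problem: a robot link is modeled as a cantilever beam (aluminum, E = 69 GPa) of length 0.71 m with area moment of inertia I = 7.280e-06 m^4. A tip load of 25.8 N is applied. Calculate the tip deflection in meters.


delta = F*L^3/(3*E*I) = 25.8*0.71^3/(3*6.900e+10*7.280e-06)
      = 9.2341038/1506960 = 6.1276e-06

6.1276e-06 m


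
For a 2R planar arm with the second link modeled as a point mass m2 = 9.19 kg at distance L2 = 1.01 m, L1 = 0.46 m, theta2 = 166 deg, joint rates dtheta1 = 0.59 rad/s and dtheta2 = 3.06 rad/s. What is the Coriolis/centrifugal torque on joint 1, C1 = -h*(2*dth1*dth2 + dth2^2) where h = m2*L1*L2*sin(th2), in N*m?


h = m2*L1*L2*sin(th2) = 9.19*0.46*1.01*sin(166 deg) = 1.032928
C1 = -h*(2*0.59*3.06 + 3.06^2) = -1.032928*12.9744 = -13.4016

-13.4016 N*m


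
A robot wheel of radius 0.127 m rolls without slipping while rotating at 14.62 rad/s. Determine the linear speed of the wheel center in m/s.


v = omega * r = 14.62 * 0.127 = 1.8567

1.8567 m/s


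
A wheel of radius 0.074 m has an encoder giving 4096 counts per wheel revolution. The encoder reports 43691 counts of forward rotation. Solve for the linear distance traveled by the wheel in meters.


revs = 43691/4096 = 10.666748
d = revs * 2*pi*r = 10.666748 * 2*pi*0.074 = 4.9596

4.9596 m


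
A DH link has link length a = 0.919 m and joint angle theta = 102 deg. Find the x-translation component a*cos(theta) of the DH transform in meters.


a*cos(theta) = 0.919*cos(102 deg) = -0.1911

-0.1911 m


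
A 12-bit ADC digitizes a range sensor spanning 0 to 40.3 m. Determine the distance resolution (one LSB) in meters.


res = range / 2^n = 40.3/2^12 = 40.3/4096 = 0.0098

0.0098 m


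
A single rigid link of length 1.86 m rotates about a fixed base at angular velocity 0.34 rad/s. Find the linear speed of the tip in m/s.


v = L*omega = 1.86 * 0.34 = 0.6324

0.6324 m/s


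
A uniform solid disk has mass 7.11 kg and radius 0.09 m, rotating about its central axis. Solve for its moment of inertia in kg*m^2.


I = (1/2)*m*R^2 = 0.5*7.11*0.09^2 = 0.0288

0.0288 kg*m^2


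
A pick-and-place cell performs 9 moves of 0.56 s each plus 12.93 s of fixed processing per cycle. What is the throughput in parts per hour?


T_cycle = 9*0.56 + 12.93 = 17.9700 s
rate = 3600/T = 200.3339

200.3339 parts/hour


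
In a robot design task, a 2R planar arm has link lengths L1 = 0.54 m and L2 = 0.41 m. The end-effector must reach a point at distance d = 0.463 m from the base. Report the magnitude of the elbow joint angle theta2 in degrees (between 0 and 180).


cos(th2) = (d^2 - L1^2 - L2^2)/(2*L1*L2) = (0.463^2 - 0.54^2 - 0.41^2)/(2*0.54*0.41) = -0.55404472
th2 = acos(-0.55404472) = 123.6449 deg

123.6449 degrees


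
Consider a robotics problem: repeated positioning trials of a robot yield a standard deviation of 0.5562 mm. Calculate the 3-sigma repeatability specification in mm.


repeatability = 3*sigma = 3*0.5562 = 1.6686

1.6686 mm


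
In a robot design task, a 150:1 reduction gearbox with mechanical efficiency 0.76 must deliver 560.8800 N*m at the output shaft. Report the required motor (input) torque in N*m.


tau_in = tau_out / (N * eta) = 560.8800 / (150 * 0.76) = 4.9200

4.9200 N*m


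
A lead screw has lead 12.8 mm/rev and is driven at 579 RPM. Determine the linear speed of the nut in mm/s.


v = lead * (RPM/60) = 12.8*579/60 = 123.5200

123.5200 mm/s


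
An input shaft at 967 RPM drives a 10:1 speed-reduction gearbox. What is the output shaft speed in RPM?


omega_out = omega_in / N = 967 / 10 = 96.7000

96.7000 RPM


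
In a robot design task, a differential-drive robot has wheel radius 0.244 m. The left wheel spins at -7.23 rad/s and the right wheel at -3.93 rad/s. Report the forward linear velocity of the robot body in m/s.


v = r*(wR + wL)/2 = 0.244*(-3.93 + -7.23)/2 = -1.3615

-1.3615 m/s


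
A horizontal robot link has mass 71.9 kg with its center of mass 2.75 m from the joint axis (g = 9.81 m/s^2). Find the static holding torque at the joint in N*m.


tau = m*g*L = 71.9 * 9.81 * 2.75 = 1939.6823

1939.6823 N*m


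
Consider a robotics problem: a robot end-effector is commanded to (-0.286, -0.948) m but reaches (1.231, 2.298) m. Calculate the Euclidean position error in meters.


dx = 1.231 - (-0.286) = 1.5170, dy = 2.298 - (-0.948) = 3.2460
err = sqrt(2.301289 + 10.536516) = 3.5830

3.5830 m


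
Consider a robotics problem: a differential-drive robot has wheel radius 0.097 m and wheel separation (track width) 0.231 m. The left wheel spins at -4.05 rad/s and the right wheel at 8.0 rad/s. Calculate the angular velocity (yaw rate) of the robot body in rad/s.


omega = r*(wR - wL)/L = 0.097*(8.0 - (-4.05))/0.231 = 5.0600

5.0600 rad/s


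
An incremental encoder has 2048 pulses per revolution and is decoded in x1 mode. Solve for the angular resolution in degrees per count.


resolution = 360 / (PPR * 1) = 360 / 2048 = 0.1758

0.1758 degrees


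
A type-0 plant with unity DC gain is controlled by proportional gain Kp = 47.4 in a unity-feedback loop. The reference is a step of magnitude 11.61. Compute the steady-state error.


e_ss = R/(1 + Kp) = 11.61/(1 + 47.4) = 11.61/48.4000 = 0.2399

0.2399


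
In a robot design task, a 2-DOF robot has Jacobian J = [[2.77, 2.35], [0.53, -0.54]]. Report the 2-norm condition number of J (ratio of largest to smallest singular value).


JJ^T eigenvalues: trace(JJ^T) = 13.7679, det(JJ^T) = det(J)^2 = 7.51472569
s_max^2 = (13.7679 + sqrt(159.49616765))/2 = 13.19853961
s_min^2 = (13.7679 - sqrt(159.49616765))/2 = 0.56936039
kappa = s_max/s_min = sqrt(13.19853961/0.56936039) = 4.8147

4.8147


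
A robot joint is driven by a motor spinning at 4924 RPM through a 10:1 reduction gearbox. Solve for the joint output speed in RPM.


omega_joint = omega_motor / N = 4924 / 10 = 492.4000

492.4000 RPM


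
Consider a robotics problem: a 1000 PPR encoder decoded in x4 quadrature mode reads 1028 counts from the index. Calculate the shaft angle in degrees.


angle = counts * 360 / (PPR*4) = 1028 * 360 / 4000 = 92.5200

92.5200 degrees


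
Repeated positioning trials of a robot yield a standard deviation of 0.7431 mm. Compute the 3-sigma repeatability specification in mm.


repeatability = 3*sigma = 3*0.7431 = 2.2293

2.2293 mm


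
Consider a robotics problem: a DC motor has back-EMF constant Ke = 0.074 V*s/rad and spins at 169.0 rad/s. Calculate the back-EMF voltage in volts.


V_emf = Ke * omega = 0.074*169.0 = 12.5060

12.5060 V


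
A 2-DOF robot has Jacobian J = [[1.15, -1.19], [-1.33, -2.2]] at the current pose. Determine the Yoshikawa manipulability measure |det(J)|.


det(J) = 1.15*-2.2 - (-1.19)*(-1.33) = -4.1127
|det(J)| = 4.1127

4.1127


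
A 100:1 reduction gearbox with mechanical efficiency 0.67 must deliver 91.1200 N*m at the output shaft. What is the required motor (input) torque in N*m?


tau_in = tau_out / (N * eta) = 91.1200 / (100 * 0.67) = 1.3600

1.3600 N*m


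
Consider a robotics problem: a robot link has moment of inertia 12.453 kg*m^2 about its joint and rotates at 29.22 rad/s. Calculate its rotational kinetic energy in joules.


KE = (1/2)*I*omega^2 = 0.5*12.453*29.22^2 = 5316.2380

5316.2380 J


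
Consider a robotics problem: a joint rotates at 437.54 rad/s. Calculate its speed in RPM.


RPM = 437.54 * 60/(2*pi) = 4178.1992

4178.1992 RPM


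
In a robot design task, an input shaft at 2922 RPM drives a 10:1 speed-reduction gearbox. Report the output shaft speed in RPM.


omega_out = omega_in / N = 2922 / 10 = 292.2000

292.2000 RPM


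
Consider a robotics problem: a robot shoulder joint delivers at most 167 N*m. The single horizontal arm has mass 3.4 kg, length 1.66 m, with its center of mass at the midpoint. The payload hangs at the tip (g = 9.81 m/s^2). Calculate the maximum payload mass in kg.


tau_arm = m_arm*g*(L/2) = 3.4*9.81*1.66/2 = 27.6838 N*m
tau_payload = tau_max - tau_arm = 167 - 27.6838 = 139.3162
m_payload = tau_payload / (g*L) = 139.3162 / (9.81*1.66) = 8.5551

8.5551 kg


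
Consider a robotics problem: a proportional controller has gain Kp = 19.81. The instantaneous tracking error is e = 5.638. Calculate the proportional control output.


u_P = Kp * e = 19.81 * 5.638 = 111.6888

111.6888


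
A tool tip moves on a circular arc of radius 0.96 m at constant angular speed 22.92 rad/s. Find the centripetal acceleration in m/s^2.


a_c = omega^2 * r = 22.92^2 * 0.96 = 504.3133

504.3133 m/s^2


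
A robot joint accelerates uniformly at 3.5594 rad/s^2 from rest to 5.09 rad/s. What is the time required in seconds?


t = delta_omega / alpha = 5.09 / 3.5594 = 1.4300

1.4300 s


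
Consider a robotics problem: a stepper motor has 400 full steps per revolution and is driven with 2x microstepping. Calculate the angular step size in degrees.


step = 360/(400*2) = 360/800 = 0.4500

0.4500 degrees


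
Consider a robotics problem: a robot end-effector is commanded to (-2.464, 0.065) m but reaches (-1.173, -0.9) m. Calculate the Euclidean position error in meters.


dx = -1.173 - (-2.464) = 1.2910, dy = -0.9 - (0.065) = -0.9650
err = sqrt(1.666681 + 0.931225) = 1.6118

1.6118 m


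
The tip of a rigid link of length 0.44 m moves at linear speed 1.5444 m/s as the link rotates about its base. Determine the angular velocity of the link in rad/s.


omega = v / L = 1.5444 / 0.44 = 3.5100

3.5100 rad/s


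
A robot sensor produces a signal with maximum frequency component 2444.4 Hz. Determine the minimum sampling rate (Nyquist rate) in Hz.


f_s,min = 2*f_max = 2*2444.4 = 4888.8000

4888.8000 Hz


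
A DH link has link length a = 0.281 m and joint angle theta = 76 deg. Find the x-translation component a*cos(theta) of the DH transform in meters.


a*cos(theta) = 0.281*cos(76 deg) = 0.0680

0.0680 m


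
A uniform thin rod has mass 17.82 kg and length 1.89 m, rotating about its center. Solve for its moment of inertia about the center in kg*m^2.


I = (1/12)*m*L^2 = (1/12)*17.82*1.89^2 = 5.3046

5.3046 kg*m^2


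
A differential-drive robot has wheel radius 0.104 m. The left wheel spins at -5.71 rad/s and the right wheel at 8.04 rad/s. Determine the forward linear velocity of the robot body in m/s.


v = r*(wR + wL)/2 = 0.104*(8.04 + -5.71)/2 = 0.1212

0.1212 m/s


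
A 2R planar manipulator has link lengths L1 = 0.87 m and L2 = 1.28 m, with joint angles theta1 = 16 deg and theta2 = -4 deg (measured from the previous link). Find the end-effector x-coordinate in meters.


x = L1*cos(th1) + L2*cos(th1+th2) = 0.87*cos(16 deg) + 1.28*cos(12 deg) = 2.0883

2.0883 m


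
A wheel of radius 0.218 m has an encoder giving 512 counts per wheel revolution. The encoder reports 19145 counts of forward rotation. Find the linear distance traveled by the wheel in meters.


revs = 19145/512 = 37.392578
d = revs * 2*pi*r = 37.392578 * 2*pi*0.218 = 51.2179

51.2179 m


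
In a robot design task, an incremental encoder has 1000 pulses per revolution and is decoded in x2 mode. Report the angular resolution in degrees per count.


resolution = 360 / (PPR * 2) = 360 / 2000 = 0.1800

0.1800 degrees


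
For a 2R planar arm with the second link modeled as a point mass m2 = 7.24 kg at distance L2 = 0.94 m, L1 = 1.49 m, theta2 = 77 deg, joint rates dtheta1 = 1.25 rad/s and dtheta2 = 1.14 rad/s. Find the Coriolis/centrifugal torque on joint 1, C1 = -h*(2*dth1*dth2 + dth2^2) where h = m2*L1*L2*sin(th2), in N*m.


h = m2*L1*L2*sin(th2) = 7.24*1.49*0.94*sin(77 deg) = 9.880448
C1 = -h*(2*1.25*1.14 + 1.14^2) = -9.880448*4.1496 = -40.9999

-40.9999 N*m


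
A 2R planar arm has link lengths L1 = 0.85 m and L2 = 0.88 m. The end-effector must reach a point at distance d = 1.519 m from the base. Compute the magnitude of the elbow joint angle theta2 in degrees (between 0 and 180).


cos(th2) = (d^2 - L1^2 - L2^2)/(2*L1*L2) = (1.519^2 - 0.85^2 - 0.88^2)/(2*0.85*0.88) = 0.54175201
th2 = acos(0.54175201) = 57.1970 deg

57.1970 degrees


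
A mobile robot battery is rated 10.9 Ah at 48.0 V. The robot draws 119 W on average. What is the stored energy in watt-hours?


E = capacity * V = 10.9*48.0 = 523.2000

523.2000 Wh


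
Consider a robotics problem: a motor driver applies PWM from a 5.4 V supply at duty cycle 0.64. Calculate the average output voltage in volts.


V_avg = V_supply * D = 5.4*0.64 = 3.4560

3.4560 V


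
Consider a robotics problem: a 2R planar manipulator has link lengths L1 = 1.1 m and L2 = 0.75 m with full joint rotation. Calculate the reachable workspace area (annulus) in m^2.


r_max = L1 + L2 = 1.8500, r_min = |L1 - L2| = 0.3500
A = pi*(r_max^2 - r_min^2) = pi*(3.4225 - 0.1225) = 10.3673

10.3673 m^2


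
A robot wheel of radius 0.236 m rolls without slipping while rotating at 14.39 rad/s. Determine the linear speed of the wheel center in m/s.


v = omega * r = 14.39 * 0.236 = 3.3960

3.3960 m/s


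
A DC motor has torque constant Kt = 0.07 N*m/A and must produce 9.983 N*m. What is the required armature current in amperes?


I = tau / Kt = 9.983/0.07 = 142.6143

142.6143 A


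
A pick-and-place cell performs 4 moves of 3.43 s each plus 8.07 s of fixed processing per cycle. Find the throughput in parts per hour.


T_cycle = 4*3.43 + 8.07 = 21.7900 s
rate = 3600/T = 165.2134

165.2134 parts/hour


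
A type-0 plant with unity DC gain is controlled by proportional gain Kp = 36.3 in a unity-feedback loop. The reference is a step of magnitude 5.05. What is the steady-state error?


e_ss = R/(1 + Kp) = 5.05/(1 + 36.3) = 5.05/37.3000 = 0.1354

0.1354


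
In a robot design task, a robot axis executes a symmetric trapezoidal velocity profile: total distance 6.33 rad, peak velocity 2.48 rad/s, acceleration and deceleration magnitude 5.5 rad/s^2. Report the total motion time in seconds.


t_acc = v/a = 2.48/5.5 = 0.450909 s
d_acc = v^2/(2a) = 0.559127 rad (each ramp)
d_cruise = 6.33 - 2*0.559127 = 5.211746 rad
t_cruise = 5.211746/2.48 = 2.101510 s
t_total = 2*0.450909 + 2.101510 = 3.0033

3.0033 s


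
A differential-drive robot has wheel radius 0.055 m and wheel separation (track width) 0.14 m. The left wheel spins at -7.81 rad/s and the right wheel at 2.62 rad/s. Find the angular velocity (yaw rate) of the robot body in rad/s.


omega = r*(wR - wL)/L = 0.055*(2.62 - (-7.81))/0.14 = 4.0975

4.0975 rad/s


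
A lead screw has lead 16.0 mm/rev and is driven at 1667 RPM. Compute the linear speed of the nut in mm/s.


v = lead * (RPM/60) = 16.0*1667/60 = 444.5333

444.5333 mm/s


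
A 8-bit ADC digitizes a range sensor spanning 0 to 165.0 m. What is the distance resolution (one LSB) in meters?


res = range / 2^n = 165.0/2^8 = 165.0/256 = 0.6445

0.6445 m


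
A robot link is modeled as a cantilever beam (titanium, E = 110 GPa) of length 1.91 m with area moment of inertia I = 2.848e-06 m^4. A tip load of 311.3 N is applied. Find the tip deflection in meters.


delta = F*L^3/(3*E*I) = 311.3*1.91^3/(3*1.100e+11*2.848e-06)
      = 2169.0982423/939840 = 0.0023

0.0023 m


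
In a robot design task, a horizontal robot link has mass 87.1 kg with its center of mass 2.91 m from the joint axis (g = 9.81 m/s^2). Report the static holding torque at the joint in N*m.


tau = m*g*L = 87.1 * 9.81 * 2.91 = 2486.4524

2486.4524 N*m


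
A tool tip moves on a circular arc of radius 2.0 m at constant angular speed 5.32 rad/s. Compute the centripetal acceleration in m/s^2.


a_c = omega^2 * r = 5.32^2 * 2.0 = 56.6048

56.6048 m/s^2


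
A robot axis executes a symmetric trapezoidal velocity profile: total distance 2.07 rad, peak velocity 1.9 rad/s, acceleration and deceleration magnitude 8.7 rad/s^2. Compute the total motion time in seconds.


t_acc = v/a = 1.9/8.7 = 0.218391 s
d_acc = v^2/(2a) = 0.207471 rad (each ramp)
d_cruise = 2.07 - 2*0.207471 = 1.655058 rad
t_cruise = 1.655058/1.9 = 0.871083 s
t_total = 2*0.218391 + 0.871083 = 1.3079

1.3079 s


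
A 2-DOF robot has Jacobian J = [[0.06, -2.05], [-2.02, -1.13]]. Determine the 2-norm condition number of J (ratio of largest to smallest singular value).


JJ^T eigenvalues: trace(JJ^T) = 9.5634, det(JJ^T) = det(J)^2 = 17.71399744
s_max^2 = (9.5634 + sqrt(20.60262980))/2 = 7.05120599
s_min^2 = (9.5634 - sqrt(20.60262980))/2 = 2.51219401
kappa = s_max/s_min = sqrt(7.05120599/2.51219401) = 1.6753

1.6753


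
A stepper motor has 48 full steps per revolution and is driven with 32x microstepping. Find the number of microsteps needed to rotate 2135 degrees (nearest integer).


step_size = 360/(48*32) = 360/1536 = 0.234375 deg
n = 2135/(360/1536) = 2135*1536/360 = 9109.3333 -> 9109

9109 steps


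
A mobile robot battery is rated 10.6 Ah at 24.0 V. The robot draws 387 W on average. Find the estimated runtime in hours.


E = 10.6*24.0 = 254.4000 Wh
t = E/P = 254.4000/387 = 0.6574

0.6574 hours


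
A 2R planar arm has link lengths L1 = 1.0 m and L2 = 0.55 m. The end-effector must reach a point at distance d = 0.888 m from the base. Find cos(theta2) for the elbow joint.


cos(th2) = (d^2 - L1^2 - L2^2)/(2*L1*L2) = (0.888^2 - 1.0^2 - 0.55^2)/(2*1.0*0.55) = -0.4672

-0.4672


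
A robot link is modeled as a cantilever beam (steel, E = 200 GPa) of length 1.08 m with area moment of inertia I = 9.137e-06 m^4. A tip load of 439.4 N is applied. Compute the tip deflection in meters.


delta = F*L^3/(3*E*I) = 439.4*1.08^3/(3*2.000e+11*9.137e-06)
      = 553.5174528/5482200 = 1.0097e-04

1.0097e-04 m


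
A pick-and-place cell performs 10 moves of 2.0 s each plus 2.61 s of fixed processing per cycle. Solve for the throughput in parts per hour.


T_cycle = 10*2.0 + 2.61 = 22.6100 s
rate = 3600/T = 159.2216

159.2216 parts/hour


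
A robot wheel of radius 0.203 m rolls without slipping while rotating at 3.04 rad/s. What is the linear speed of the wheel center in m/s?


v = omega * r = 3.04 * 0.203 = 0.6171

0.6171 m/s


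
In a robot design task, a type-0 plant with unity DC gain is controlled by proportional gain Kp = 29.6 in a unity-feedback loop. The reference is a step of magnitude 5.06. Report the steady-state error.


e_ss = R/(1 + Kp) = 5.06/(1 + 29.6) = 5.06/30.6000 = 0.1654

0.1654


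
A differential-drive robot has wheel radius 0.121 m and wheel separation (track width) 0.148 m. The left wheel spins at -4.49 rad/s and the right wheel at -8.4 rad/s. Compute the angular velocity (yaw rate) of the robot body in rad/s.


omega = r*(wR - wL)/L = 0.121*(-8.4 - (-4.49))/0.148 = -3.1967

-3.1967 rad/s


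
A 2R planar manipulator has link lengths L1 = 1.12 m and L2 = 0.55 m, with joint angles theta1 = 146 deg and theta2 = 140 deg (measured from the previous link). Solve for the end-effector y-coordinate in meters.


y = L1*sin(th1) + L2*sin(th1+th2) = 1.12*sin(146 deg) + 0.55*sin(286 deg) = 0.0976

0.0976 m


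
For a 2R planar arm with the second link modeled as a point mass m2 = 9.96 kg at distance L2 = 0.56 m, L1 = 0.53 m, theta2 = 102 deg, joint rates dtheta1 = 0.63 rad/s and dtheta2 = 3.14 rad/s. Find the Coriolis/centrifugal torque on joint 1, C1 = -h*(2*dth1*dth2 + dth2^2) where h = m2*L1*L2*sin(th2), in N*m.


h = m2*L1*L2*sin(th2) = 9.96*0.53*0.56*sin(102 deg) = 2.891530
C1 = -h*(2*0.63*3.14 + 3.14^2) = -2.891530*13.8160 = -39.9494

-39.9494 N*m


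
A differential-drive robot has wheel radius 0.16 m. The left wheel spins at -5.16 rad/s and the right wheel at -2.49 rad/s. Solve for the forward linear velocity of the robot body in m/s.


v = r*(wR + wL)/2 = 0.16*(-2.49 + -5.16)/2 = -0.6120

-0.6120 m/s


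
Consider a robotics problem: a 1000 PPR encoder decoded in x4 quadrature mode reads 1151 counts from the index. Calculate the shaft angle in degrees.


angle = counts * 360 / (PPR*4) = 1151 * 360 / 4000 = 103.5900

103.5900 degrees


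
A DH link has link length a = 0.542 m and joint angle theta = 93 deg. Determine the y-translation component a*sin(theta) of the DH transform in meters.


a*sin(theta) = 0.542*sin(93 deg) = 0.5413

0.5413 m


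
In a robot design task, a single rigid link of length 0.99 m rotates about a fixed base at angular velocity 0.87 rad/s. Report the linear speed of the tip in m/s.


v = L*omega = 0.99 * 0.87 = 0.8613

0.8613 m/s


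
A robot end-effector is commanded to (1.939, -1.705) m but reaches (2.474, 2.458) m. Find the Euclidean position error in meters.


dx = 2.474 - (1.939) = 0.5350, dy = 2.458 - (-1.705) = 4.1630
err = sqrt(0.286225 + 17.330569) = 4.1972

4.1972 m


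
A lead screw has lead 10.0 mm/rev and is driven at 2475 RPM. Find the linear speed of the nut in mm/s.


v = lead * (RPM/60) = 10.0*2475/60 = 412.5000

412.5000 mm/s


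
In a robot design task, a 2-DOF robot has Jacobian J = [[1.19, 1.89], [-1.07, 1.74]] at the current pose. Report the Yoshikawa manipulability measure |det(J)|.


det(J) = 1.19*1.74 - (1.89)*(-1.07) = 4.0929
|det(J)| = 4.0929

4.0929


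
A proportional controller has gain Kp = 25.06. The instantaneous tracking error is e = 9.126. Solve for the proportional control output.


u_P = Kp * e = 25.06 * 9.126 = 228.6976

228.6976


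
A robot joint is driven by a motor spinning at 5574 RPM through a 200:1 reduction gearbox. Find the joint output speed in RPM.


omega_joint = omega_motor / N = 5574 / 200 = 27.8700

27.8700 RPM


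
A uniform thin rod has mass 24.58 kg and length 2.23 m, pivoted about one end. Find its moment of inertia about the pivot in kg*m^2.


I = (1/3)*m*L^2 = (1/3)*24.58*2.23^2 = 40.7446

40.7446 kg*m^2


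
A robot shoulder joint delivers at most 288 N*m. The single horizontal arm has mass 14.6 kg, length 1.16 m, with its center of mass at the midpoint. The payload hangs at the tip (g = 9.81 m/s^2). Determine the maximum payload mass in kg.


tau_arm = m_arm*g*(L/2) = 14.6*9.81*1.16/2 = 83.0711 N*m
tau_payload = tau_max - tau_arm = 288 - 83.0711 = 204.9289
m_payload = tau_payload / (g*L) = 204.9289 / (9.81*1.16) = 18.0084

18.0084 kg


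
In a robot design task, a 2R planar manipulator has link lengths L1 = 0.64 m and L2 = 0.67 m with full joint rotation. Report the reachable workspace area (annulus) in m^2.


r_max = L1 + L2 = 1.3100, r_min = |L1 - L2| = 0.0300
A = pi*(r_max^2 - r_min^2) = pi*(1.7161 - 0.0009) = 5.3885

5.3885 m^2


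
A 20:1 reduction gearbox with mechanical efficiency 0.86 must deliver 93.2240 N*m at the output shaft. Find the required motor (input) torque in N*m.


tau_in = tau_out / (N * eta) = 93.2240 / (20 * 0.86) = 5.4200

5.4200 N*m


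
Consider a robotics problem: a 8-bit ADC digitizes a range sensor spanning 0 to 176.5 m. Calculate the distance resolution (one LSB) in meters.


res = range / 2^n = 176.5/2^8 = 176.5/256 = 0.6895

0.6895 m


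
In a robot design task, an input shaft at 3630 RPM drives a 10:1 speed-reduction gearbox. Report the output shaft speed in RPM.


omega_out = omega_in / N = 3630 / 10 = 363.0000

363.0000 RPM


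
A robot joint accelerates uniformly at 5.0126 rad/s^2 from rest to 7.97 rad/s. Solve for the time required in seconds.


t = delta_omega / alpha = 7.97 / 5.0126 = 1.5900

1.5900 s


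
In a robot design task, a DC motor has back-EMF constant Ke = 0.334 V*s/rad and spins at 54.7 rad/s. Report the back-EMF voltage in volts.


V_emf = Ke * omega = 0.334*54.7 = 18.2698

18.2698 V


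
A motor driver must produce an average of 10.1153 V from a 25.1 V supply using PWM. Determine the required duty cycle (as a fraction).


D = V_avg/V_supply = 10.1153/25.1 = 0.4030

0.4030


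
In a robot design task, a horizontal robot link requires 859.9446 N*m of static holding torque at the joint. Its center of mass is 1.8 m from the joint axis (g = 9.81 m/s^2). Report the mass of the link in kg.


m = tau / (g*L) = 859.9446 / (9.81 * 1.8) = 48.7000

48.7000 kg


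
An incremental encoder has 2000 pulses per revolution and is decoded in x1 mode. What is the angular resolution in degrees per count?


resolution = 360 / (PPR * 1) = 360 / 2000 = 0.1800

0.1800 degrees
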